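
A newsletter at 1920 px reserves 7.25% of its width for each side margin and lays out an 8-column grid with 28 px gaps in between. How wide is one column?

Margins: 7.25% × 1920 = 139.2 px each, so content = 1920 − 278.4 = 1641.6 px.
1641.6 − 7·28 = 1445.6; ÷8 gives c = 180.7 px.

180.7 px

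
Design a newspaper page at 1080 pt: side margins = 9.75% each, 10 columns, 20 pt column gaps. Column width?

Margins: 9.75% × 1080 = 105.3 pt each, so content = 1080 − 210.6 = 869.4 pt.
10c + 9·20 = 869.4 → 10c = 689.4 → c = 68.94 pt.

68.94 pt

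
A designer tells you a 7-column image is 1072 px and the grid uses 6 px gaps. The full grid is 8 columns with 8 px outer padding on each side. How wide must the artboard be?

1242 px

Subtracting 6 gaps of 6 leaves 1036 for 7 columns, so c = 148 px.
Artboard = 2·8 + 8·148 + 7·6 = 16 + 1184 + 42 = 1242 px.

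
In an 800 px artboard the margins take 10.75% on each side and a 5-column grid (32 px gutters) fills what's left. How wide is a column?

Each margin = 10.75% of 800 = 86 px; content = 800 − 2·86 = 628 px.
5c + 4·32 = 628 → 5c = 500 → c = 100 px.

100 px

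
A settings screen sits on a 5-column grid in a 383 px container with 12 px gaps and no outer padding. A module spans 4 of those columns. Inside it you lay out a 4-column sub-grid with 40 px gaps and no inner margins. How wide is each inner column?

5 columns + 4 gaps: 5c + 4·12 = 383.
5c = 383 − 48 = 335, so c = 67 px.
Span of 4: 4·67 + 3·12 = 268 + 36 = 304 px.
304 − 3·40 = 184; ÷4 gives d = 46 px.

46 px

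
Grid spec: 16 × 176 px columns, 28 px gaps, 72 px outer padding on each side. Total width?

3380 px

Canvas = 2·72 + 16·176 + 15·28 = 144 + 2816 + 420 = 3380 px.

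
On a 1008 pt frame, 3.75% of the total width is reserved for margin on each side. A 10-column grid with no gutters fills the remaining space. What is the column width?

93.24 pt

Each margin = 3.75% of 1008 = 37.8 pt; content = 1008 − 2·37.8 = 932.4 pt.
10c = 932.4 → c = 93.24 pt.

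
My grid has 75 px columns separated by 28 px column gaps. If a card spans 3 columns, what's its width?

281 px

3 columns plus 2 column gaps: 225 + 56 = 281 px.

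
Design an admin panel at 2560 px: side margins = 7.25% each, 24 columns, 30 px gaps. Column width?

Margins: 7.25% × 2560 = 185.6 px each, so content = 2560 − 371.2 = 2188.8 px.
24c + 23·30 = 2188.8 → 24c = 1498.8 → c = 62.45 px.

62.45 px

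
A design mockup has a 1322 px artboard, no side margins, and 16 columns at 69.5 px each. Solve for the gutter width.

16·69.5 + 15g = 1322 → 15g = 210 → g = 14 px.

14 px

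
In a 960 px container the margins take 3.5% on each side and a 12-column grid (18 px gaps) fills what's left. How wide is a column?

57.9 px

Each margin = 3.5% of 960 = 33.6 px; content = 960 − 2·33.6 = 892.8 px.
892.8 − 11·18 = 694.8; ÷12 gives c = 57.9 px.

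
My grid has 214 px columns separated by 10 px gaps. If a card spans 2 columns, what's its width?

438 px

Span of 2: 2·214 + 1·10 = 428 + 10 = 438 px.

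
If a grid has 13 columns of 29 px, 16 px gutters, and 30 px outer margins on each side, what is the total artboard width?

Adding margins, columns and gutters: 60 + 377 + 192 = 629 px.

629 px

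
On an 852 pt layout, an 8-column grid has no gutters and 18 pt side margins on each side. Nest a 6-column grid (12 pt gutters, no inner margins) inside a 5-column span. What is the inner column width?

Subtract both margins: 852 − 2·18 = 816 pt.
816 / 8 = 102 pt per column.
5-column span = 5·102 = 510 pt.
510 − 5·12 = 450; ÷6 gives d = 75 pt.

75 pt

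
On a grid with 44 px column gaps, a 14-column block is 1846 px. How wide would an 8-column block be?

14c + 13·44 = 1846 → 14c = 1274 → c = 91 px.
8 columns plus 7 column gaps: 728 + 308 = 1036 px.

1036 px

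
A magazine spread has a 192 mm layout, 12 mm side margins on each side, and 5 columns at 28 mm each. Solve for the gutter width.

7 mm

Take off 24 mm of margins, leaving 168 mm.
Columns use 140 mm, leaving 28 mm across 4 gutters = 7 mm each.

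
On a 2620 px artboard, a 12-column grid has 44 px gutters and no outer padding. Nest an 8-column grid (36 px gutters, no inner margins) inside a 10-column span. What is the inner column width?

12 columns + 11 gutters: 12c + 11·44 = 2620.
12c = 2620 − 484 = 2136, so c = 178 px.
10-column span = 10·178 + 9·44 = 2176 px.
8 columns + 7 gutters: 8d + 7·36 = 2176.
8d = 2176 − 252 = 1924, so d = 240.5 px.

240.5 px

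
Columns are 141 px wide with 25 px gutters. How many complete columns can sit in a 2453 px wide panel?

14 columns

Each extra column adds 141 + 25 = 166 px.
(2453 + 25) / 166 = 14.93, so 14 columns fit.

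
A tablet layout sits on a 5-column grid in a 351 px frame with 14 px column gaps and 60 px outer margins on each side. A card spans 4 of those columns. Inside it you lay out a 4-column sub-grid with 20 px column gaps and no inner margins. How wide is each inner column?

30.5 px

Take off 120 px of margins, leaving 231 px.
5 columns + 4 column gaps: 5c + 4·14 = 231.
5c = 231 − 56 = 175, so c = 35 px.
Span of 4: 4·35 + 3·14 = 140 + 42 = 182 px.
4d + 3·20 = 182 → 4d = 122 → d = 30.5 px.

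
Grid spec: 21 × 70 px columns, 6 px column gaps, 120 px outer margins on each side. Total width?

Adding margins, columns and gutters: 240 + 1470 + 120 = 1830 px.

1830 px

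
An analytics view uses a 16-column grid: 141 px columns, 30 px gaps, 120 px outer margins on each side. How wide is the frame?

2946 px

Total width: 2·120 + 16·141 + 15·30 = 2946 px.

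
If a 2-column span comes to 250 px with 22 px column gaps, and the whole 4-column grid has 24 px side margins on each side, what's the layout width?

570 px

2c + 1·22 = 250 → 2c = 228 → c = 114 px.
Total width: 2·24 + 4·114 + 3·22 = 570 px.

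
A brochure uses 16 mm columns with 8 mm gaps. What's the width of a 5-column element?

112 mm

5-column span = 5·16 + 4·8 = 112 mm.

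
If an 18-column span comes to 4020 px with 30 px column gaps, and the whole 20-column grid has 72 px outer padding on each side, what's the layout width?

18c + 17·30 = 4020 → 18c = 3510 → c = 195 px.
Layout = 2·72 + 20·195 + 19·30 = 144 + 3900 + 570 = 4614 px.

4614 px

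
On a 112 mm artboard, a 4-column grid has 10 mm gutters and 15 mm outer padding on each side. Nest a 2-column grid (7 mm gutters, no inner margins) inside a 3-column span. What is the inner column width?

Outer content = 112 − 2·15 = 82 mm.
4c + 3·10 = 82 → 4c = 52 → c = 13 mm.
Span of 3: 3·13 + 2·10 = 39 + 20 = 59 mm.
2 columns + 1 gutter: 2d + 1·7 = 59.
2d = 59 − 7 = 52, so d = 26 mm.

26 mm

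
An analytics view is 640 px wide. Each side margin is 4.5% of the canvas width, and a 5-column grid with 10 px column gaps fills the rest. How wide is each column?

Margins: 4.5% × 640 = 28.8 px each, so content = 640 − 57.6 = 582.4 px.
5c + 4·10 = 582.4 → 5c = 542.4 → c = 108.48 px.

108.48 px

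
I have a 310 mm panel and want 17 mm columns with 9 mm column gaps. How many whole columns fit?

12 columns

k columns need k·17 + (k−1)·9 = k·26 − 9.
k·26 − 9 ≤ 310 → k ≤ 319 / 26 ≈ 12.27, so k = 12.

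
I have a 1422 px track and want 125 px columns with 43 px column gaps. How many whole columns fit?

8 columns

Each extra column adds 125 + 43 = 168 px.
(1422 + 43) / 168 = 8.72, so 8 columns fit.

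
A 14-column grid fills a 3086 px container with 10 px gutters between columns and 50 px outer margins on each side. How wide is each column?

Content width = 3086 − 2·50 = 2986 px.
Subtracting 13 gutters of 10 leaves 2856 for 14 columns, so c = 204 px.

204 px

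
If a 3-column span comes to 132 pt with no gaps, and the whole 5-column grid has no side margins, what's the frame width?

3c = 132 → c = 44 pt.
Summing: 220 = 220 pt.

220 pt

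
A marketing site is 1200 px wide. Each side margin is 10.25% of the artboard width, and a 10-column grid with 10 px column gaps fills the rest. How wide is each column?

1200 × (1 − 2·10.25%) = 1200 × 79.5% = 954 px for the columns.
954 − 9·10 = 864; ÷10 gives c = 86.4 px.

86.4 px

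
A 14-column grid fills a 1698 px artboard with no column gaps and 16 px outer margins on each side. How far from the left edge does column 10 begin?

Inside the margins: 1698 − 32 = 1666 px.
1666 / 14 = 119 px per column.
Column 10 starts at margin + 9·(column + gutter) = 16 + 9·119 = 1087 px.

1087 px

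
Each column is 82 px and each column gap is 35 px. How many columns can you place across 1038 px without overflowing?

k columns need k·82 + (k−1)·35 = k·117 − 35.
k·117 − 35 ≤ 1038 → k ≤ 1073 / 117 ≈ 9.17, so k = 9.

9 columns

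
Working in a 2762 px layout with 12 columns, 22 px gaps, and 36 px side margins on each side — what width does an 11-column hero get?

Inside the margins: 2762 − 72 = 2690 px.
2690 − 11·22 = 2448; ÷12 gives c = 204 px.
11 columns plus 10 gaps: 2244 + 220 = 2464 px.

2464 px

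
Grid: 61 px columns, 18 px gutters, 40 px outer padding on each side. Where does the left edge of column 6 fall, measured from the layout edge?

435 px

Before column 6: the margin + 5 columns + 5 gutters.
Offset = 40 + 5·(61 + 18) = 40 + 395 = 435 px.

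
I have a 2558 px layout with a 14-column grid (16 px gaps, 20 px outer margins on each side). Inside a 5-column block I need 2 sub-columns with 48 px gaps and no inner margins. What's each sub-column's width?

420.5 px

Subtract both margins: 2558 − 2·20 = 2518 px.
14 columns + 13 gaps: 14c + 13·16 = 2518.
14c = 2518 − 208 = 2310, so c = 165 px.
5 columns plus 4 gaps: 825 + 64 = 889 px.
2d + 1·48 = 889 → 2d = 841 → d = 420.5 px.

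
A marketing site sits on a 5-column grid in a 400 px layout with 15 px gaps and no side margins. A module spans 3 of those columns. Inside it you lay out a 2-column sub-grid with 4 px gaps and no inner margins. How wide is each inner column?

400 − 4·15 = 340; ÷5 gives c = 68 px.
3 columns plus 2 gaps: 204 + 30 = 234 px.
234 − 1·4 = 230; ÷2 gives d = 115 px.

115 px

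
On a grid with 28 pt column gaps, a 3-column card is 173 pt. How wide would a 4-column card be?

240 pt

173 − 2·28 = 117; ÷3 gives c = 39 pt.
Span of 4: 4·39 + 3·28 = 156 + 84 = 240 pt.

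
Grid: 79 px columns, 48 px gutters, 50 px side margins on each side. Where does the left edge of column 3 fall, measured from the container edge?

304 px

Column 3 starts at margin + 2·(column + gutter) = 50 + 2·127 = 304 px.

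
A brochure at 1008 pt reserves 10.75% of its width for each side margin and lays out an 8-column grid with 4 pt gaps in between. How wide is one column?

95.41 pt

1008 × (1 − 2·10.75%) = 1008 × 78.5% = 791.28 pt for the columns.
Subtracting 7 gaps of 4 leaves 763.28 for 8 columns, so c = 95.41 pt.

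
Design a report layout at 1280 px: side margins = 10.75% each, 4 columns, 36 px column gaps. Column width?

1280 × (1 − 2·10.75%) = 1280 × 78.5% = 1004.8 px for the columns.
4 columns + 3 column gaps: 4c + 3·36 = 1004.8.
4c = 1004.8 − 108 = 896.8, so c = 224.2 px.

224.2 px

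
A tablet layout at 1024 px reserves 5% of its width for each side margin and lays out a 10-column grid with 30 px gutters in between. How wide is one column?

Each margin = 5% of 1024 = 51.2 px; content = 1024 − 2·51.2 = 921.6 px.
921.6 − 9·30 = 651.6; ÷10 gives c = 65.16 px.

65.16 px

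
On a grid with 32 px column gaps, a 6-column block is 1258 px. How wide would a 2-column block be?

Subtracting 5 column gaps of 32 leaves 1098 for 6 columns, so c = 183 px.
2 columns plus 1 column gap: 366 + 32 = 398 px.

398 px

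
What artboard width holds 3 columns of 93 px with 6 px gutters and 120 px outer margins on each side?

Total width: 2·120 + 3·93 + 2·6 = 531 px.

531 px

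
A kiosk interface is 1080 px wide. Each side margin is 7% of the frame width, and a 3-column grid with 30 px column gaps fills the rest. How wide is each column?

289.6 px

Each margin = 7% of 1080 = 75.6 px; content = 1080 − 2·75.6 = 928.8 px.
3c + 2·30 = 928.8 → 3c = 868.8 → c = 289.6 px.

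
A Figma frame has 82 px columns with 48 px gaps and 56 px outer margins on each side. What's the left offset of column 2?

186 px

Each column+gutter stride is 130 px; 1 of them past the 56 px margin is 56 + 130 = 186 px.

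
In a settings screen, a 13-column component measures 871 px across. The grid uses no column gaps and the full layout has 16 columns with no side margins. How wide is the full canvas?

1072 px

13c = 871 → c = 67 px.
Total width: 16·67 = 1072 px.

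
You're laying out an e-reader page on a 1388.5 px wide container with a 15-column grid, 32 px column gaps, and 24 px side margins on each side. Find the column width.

Take off 48 px of margins, leaving 1340.5 px.
1340.5 − 14·32 = 892.5; ÷15 gives c = 59.5 px.

59.5 px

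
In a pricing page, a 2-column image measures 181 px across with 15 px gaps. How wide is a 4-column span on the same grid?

2 columns + 1 gap: 2c + 1·15 = 181.
2c = 181 − 15 = 166, so c = 83 px.
4 columns plus 3 gaps: 332 + 45 = 377 px.

377 px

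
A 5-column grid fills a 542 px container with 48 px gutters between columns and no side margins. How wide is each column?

70 px

5c + 4·48 = 542 → 5c = 350 → c = 70 px.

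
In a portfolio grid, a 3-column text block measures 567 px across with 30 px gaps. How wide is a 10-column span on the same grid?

1960 px

3c + 2·30 = 567 → 3c = 507 → c = 169 px.
10-column span = 10·169 + 9·30 = 1960 px.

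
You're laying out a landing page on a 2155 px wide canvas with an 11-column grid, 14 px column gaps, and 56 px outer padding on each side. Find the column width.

173 px

Take off 112 px of margins, leaving 2043 px.
11 columns + 10 column gaps: 11c + 10·14 = 2043.
11c = 2043 − 140 = 1903, so c = 173 px.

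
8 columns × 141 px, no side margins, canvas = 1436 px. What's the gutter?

44 px

8 columns take 8·141 = 1128 px; remaining 308 splits into 7 gutters.
g = 308 / 7 = 44 px.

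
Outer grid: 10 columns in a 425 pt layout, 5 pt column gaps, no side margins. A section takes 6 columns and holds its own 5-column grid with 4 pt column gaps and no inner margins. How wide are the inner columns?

425 − 9·5 = 380; ÷10 gives c = 38 pt.
Span of 6: 6·38 + 5·5 = 228 + 25 = 253 pt.
5d + 4·4 = 253 → 5d = 237 → d = 47.4 pt.

47.4 pt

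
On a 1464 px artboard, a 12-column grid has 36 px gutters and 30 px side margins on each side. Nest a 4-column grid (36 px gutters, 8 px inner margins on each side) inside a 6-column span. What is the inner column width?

140 px

Take off 60 px of margins, leaving 1404 px.
1404 − 11·36 = 1008; ÷12 gives c = 84 px.
6-column span = 6·84 + 5·36 = 684 px.
Inner content = 684 − 2·8 = 668 px.
4d + 3·36 = 668 → 4d = 560 → d = 140 px.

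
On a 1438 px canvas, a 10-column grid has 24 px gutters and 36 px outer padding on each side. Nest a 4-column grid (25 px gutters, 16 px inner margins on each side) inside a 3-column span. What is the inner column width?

71.5 px

Inside the margins: 1438 − 72 = 1366 px.
1366 − 9·24 = 1150; ÷10 gives c = 115 px.
Span of 3: 3·115 + 2·24 = 345 + 48 = 393 px.
Inner content = 393 − 2·16 = 361 px.
Subtracting 3 gutters of 25 leaves 286 for 4 columns, so d = 71.5 px.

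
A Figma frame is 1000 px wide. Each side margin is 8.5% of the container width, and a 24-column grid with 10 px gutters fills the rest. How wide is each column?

25 px

1000 × (1 − 2·8.5%) = 1000 × 83% = 830 px for the columns.
24 columns + 23 gutters: 24c + 23·10 = 830.
24c = 830 − 230 = 600, so c = 25 px.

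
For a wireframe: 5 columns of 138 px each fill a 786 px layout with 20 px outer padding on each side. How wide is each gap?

Inside the margins: 786 − 40 = 746 px.
Columns use 690 px, leaving 56 px across 4 gaps = 14 px each.

14 px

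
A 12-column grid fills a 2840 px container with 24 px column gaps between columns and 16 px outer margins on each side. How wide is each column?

Subtract both margins: 2840 − 2·16 = 2808 px.
2808 − 11·24 = 2544; ÷12 gives c = 212 px.

212 px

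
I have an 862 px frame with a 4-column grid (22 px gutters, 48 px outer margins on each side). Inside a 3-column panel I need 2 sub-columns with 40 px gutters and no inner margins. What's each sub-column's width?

Take off 96 px of margins, leaving 766 px.
4 columns + 3 gutters: 4c + 3·22 = 766.
4c = 766 − 66 = 700, so c = 175 px.
3 columns plus 2 gutters: 525 + 44 = 569 px.
2 columns + 1 gutter: 2d + 1·40 = 569.
2d = 569 − 40 = 529, so d = 264.5 px.

264.5 px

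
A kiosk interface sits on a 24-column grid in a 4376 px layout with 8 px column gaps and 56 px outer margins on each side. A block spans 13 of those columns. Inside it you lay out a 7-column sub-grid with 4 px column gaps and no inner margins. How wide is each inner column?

326 px

Inside the margins: 4376 − 112 = 4264 px.
24c + 23·8 = 4264 → 24c = 4080 → c = 170 px.
Span of 13: 13·170 + 12·8 = 2210 + 96 = 2306 px.
Subtracting 6 column gaps of 4 leaves 2282 for 7 columns, so d = 326 px.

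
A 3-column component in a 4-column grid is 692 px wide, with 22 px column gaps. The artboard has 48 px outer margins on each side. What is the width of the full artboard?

3 columns + 2 column gaps: 3c + 2·22 = 692.
3c = 692 − 44 = 648, so c = 216 px.
Adding margins, columns and gutters: 96 + 864 + 66 = 1026 px.

1026 px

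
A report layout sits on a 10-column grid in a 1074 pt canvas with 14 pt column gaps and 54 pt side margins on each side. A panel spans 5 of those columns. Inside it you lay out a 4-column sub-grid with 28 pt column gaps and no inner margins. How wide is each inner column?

98 pt

Subtract both margins: 1074 − 2·54 = 966 pt.
966 − 9·14 = 840; ÷10 gives c = 84 pt.
5-column span = 5·84 + 4·14 = 476 pt.
4d + 3·28 = 476 → 4d = 392 → d = 98 pt.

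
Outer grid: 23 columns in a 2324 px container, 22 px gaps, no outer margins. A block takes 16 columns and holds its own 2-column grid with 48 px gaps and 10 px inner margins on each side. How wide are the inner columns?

771 px

23 columns + 22 gaps: 23c + 22·22 = 2324.
23c = 2324 − 484 = 1840, so c = 80 px.
16-column span = 16·80 + 15·22 = 1610 px.
Inner content = 1610 − 2·10 = 1590 px.
Subtracting 1 gap of 48 leaves 1542 for 2 columns, so d = 771 px.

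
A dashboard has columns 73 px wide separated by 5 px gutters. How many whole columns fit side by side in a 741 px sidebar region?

Each extra column adds 73 + 5 = 78 px.
(741 + 5) / 78 = 9.56, so 9 columns fit.

9 columns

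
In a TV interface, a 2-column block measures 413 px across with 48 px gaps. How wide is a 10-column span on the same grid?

Subtracting 1 gap of 48 leaves 365 for 2 columns, so c = 182.5 px.
Span of 10: 10·182.5 + 9·48 = 1825 + 432 = 2257 px.

2257 px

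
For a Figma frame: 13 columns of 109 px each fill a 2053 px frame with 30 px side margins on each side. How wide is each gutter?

48 px

Take off 60 px of margins, leaving 1993 px.
13 columns take 13·109 = 1417 px; remaining 576 splits into 12 gutters.
g = 576 / 12 = 48 px.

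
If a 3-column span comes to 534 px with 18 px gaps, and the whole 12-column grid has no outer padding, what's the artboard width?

3c + 2·18 = 534 → 3c = 498 → c = 166 px.
Summing: 1992 + 198 = 2190 px.

2190 px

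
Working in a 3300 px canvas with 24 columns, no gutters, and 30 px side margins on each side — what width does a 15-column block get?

Content width = 3300 − 2·30 = 3240 px.
With no gutters, each column is 3240/24 = 135 px.
With no gutters, 15 columns span 15·135 = 2025 px.

2025 px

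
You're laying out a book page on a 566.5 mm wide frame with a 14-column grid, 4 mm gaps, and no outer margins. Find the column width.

Subtracting 13 gaps of 4 leaves 514.5 for 14 columns, so c = 36.75 mm.

36.75 mm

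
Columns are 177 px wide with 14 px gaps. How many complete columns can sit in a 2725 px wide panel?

14 columns

k columns need k·177 + (k−1)·14 = k·191 − 14.
k·191 − 14 ≤ 2725 → k ≤ 2739 / 191 ≈ 14.34, so k = 14.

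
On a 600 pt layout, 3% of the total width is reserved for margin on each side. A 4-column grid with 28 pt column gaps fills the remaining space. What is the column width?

600 × (1 − 2·3%) = 600 × 94% = 564 pt for the columns.
4c + 3·28 = 564 → 4c = 480 → c = 120 pt.

120 pt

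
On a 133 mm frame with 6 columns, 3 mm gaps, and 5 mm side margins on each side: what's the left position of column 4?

Inside the margins: 133 − 10 = 123 mm.
123 − 5·3 = 108; ÷6 gives c = 18 mm.
Before column 4: the margin + 3 columns + 3 gaps.
Offset = 5 + 3·(18 + 3) = 5 + 63 = 68 mm.

68 mm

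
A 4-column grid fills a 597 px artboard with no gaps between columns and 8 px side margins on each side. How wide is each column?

145.25 px

Inside the margins: 597 − 16 = 581 px.
4c = 581 → c = 145.25 px.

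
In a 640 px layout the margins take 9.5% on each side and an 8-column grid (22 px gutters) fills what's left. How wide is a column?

45.55 px

Margins: 9.5% × 640 = 60.8 px each, so content = 640 − 121.6 = 518.4 px.
8c + 7·22 = 518.4 → 8c = 364.4 → c = 45.55 px.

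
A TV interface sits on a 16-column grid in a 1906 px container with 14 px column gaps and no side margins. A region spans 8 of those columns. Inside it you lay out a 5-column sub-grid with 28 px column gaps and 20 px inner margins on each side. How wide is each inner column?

158.8 px

Subtracting 15 column gaps of 14 leaves 1696 for 16 columns, so c = 106 px.
8-column span = 8·106 + 7·14 = 946 px.
Inner content = 946 − 2·20 = 906 px.
5d + 4·28 = 906 → 5d = 794 → d = 158.8 px.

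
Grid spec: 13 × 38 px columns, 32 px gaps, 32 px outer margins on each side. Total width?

942 px

Adding margins, columns and gutters: 64 + 494 + 384 = 942 px.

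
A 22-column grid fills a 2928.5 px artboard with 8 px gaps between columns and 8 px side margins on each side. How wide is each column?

124.75 px

Take off 16 px of margins, leaving 2912.5 px.
22c + 21·8 = 2912.5 → 22c = 2744.5 → c = 124.75 px.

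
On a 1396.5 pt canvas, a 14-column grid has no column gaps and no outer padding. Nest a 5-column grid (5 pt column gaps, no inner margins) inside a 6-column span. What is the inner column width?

14c = 1396.5 → c = 99.75 pt.
6-column span = 6·99.75 = 598.5 pt.
5d + 4·5 = 598.5 → 5d = 578.5 → d = 115.7 pt.

115.7 pt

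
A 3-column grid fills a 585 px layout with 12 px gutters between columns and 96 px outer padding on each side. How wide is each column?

123 px

Subtract both margins: 585 − 2·96 = 393 px.
3 columns + 2 gutters: 3c + 2·12 = 393.
3c = 393 − 24 = 369, so c = 123 px.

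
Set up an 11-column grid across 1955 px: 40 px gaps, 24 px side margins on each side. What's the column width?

Take off 48 px of margins, leaving 1907 px.
11 columns + 10 gaps: 11c + 10·40 = 1907.
11c = 1907 − 400 = 1507, so c = 137 px.

137 px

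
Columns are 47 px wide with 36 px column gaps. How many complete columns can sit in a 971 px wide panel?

k columns need k·47 + (k−1)·36 = k·83 − 36.
k·83 − 36 ≤ 971 → k ≤ 1007 / 83 ≈ 12.13, so k = 12.

12 columns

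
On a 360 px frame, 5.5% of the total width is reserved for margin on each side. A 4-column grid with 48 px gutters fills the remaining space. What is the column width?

44.1 px

360 × (1 − 2·5.5%) = 360 × 89% = 320.4 px for the columns.
4c + 3·48 = 320.4 → 4c = 176.4 → c = 44.1 px.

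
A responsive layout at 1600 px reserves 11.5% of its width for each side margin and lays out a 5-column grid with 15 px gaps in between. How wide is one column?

1600 × (1 − 2·11.5%) = 1600 × 77% = 1232 px for the columns.
Subtracting 4 gaps of 15 leaves 1172 for 5 columns, so c = 234.4 px.

234.4 px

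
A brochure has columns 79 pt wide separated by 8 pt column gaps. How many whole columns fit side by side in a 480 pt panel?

5 columns

k columns need k·79 + (k−1)·8 = k·87 − 8.
k·87 − 8 ≤ 480 → k ≤ 488 / 87 ≈ 5.61, so k = 5.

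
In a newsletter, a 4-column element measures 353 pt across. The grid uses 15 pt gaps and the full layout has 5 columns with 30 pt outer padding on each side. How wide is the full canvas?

4c + 3·15 = 353 → 4c = 308 → c = 77 pt.
Canvas = 2·30 + 5·77 + 4·15 = 60 + 385 + 60 = 505 pt.

505 pt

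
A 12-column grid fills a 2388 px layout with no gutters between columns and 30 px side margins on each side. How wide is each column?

Take off 60 px of margins, leaving 2328 px.
12c = 2328 → c = 194 px.

194 px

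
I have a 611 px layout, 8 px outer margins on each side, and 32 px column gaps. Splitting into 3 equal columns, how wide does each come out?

Content width = 611 − 2·8 = 595 px.
3 columns + 2 column gaps: 3c + 2·32 = 595.
3c = 595 − 64 = 531, so c = 177 px.

177 px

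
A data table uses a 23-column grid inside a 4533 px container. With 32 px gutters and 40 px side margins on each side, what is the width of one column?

Content width = 4533 − 2·40 = 4453 px.
23c + 22·32 = 4453 → 23c = 3749 → c = 163 px.

163 px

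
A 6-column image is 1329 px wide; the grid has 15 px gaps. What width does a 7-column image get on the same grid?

6c + 5·15 = 1329 → 6c = 1254 → c = 209 px.
7-column span = 7·209 + 6·15 = 1553 px.

1553 px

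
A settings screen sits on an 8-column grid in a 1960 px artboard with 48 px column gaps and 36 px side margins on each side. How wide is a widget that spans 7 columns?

1646 px

Take off 72 px of margins, leaving 1888 px.
8c + 7·48 = 1888 → 8c = 1552 → c = 194 px.
Span of 7: 7·194 + 6·48 = 1358 + 288 = 1646 px.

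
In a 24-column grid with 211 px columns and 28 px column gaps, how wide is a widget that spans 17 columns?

17 columns plus 16 column gaps: 3587 + 448 = 4035 px.

4035 px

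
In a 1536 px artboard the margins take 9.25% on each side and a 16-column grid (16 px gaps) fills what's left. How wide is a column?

1536 × (1 − 2·9.25%) = 1536 × 81.5% = 1251.84 px for the columns.
16 columns + 15 gaps: 16c + 15·16 = 1251.84.
16c = 1251.84 − 240 = 1011.84, so c = 63.24 px.

63.24 px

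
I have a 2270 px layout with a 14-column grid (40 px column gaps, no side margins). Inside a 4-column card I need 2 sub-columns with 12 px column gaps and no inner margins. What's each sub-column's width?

14 columns + 13 column gaps: 14c + 13·40 = 2270.
14c = 2270 − 520 = 1750, so c = 125 px.
4 columns plus 3 column gaps: 500 + 120 = 620 px.
620 − 1·12 = 608; ÷2 gives d = 304 px.

304 px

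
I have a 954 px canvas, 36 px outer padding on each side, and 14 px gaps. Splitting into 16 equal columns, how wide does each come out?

Take off 72 px of margins, leaving 882 px.
Subtracting 15 gaps of 14 leaves 672 for 16 columns, so c = 42 px.

42 px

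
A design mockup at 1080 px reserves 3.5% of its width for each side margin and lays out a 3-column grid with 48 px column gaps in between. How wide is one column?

302.8 px

Each margin = 3.5% of 1080 = 37.8 px; content = 1080 − 2·37.8 = 1004.4 px.
3 columns + 2 column gaps: 3c + 2·48 = 1004.4.
3c = 1004.4 − 96 = 908.4, so c = 302.8 px.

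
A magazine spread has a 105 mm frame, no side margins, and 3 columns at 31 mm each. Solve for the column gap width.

3·31 + 2g = 105 → 2g = 12 → g = 6 mm.

6 mm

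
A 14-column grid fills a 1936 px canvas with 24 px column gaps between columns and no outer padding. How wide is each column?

14c + 13·24 = 1936 → 14c = 1624 → c = 116 px.

116 px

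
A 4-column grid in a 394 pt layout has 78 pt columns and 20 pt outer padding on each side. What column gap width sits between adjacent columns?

Subtract both margins: 394 − 2·20 = 354 pt.
Columns use 312 pt, leaving 42 pt across 3 column gaps = 14 pt each.

14 pt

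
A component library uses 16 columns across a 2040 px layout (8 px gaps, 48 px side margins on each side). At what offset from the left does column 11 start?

Take off 96 px of margins, leaving 1944 px.
16c + 15·8 = 1944 → 16c = 1824 → c = 114 px.
Column 11 starts at margin + 10·(column + gutter) = 48 + 10·122 = 1268 px.

1268 px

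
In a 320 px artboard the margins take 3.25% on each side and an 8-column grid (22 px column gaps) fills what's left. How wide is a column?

Each margin = 3.25% of 320 = 10.4 px; content = 320 − 2·10.4 = 299.2 px.
299.2 − 7·22 = 145.2; ÷8 gives c = 18.15 px.

18.15 px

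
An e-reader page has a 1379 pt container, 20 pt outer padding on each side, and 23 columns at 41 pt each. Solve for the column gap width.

18 pt

Take off 40 pt of margins, leaving 1339 pt.
23 columns take 23·41 = 943 pt; remaining 396 splits into 22 column gaps.
g = 396 / 22 = 18 pt.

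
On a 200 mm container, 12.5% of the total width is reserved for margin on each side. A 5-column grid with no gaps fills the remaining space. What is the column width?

30 mm

200 × (1 − 2·12.5%) = 200 × 75% = 150 mm for the columns.
With no gaps, each column is 150/5 = 30 mm.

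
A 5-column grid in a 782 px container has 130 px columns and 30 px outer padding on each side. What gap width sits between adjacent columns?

18 px

Content width = 782 − 2·30 = 722 px.
Columns use 650 px, leaving 72 px across 4 gaps = 18 px each.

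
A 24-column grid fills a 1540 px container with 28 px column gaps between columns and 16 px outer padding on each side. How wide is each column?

Subtract both margins: 1540 − 2·16 = 1508 px.
1508 − 23·28 = 864; ÷24 gives c = 36 px.

36 px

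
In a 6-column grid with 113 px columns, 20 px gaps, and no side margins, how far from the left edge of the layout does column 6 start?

Before column 6: 5 columns + 5 gaps.
Offset = 5·(113 + 20) = 5·133 = 665 px.

665 px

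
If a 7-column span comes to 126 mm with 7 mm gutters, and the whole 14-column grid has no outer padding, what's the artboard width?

259 mm

Subtracting 6 gutters of 7 leaves 84 for 7 columns, so c = 12 mm.
Total width: 14·12 + 13·7 = 259 mm.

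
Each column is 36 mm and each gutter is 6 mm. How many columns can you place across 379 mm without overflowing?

Each extra column adds 36 + 6 = 42 mm.
(379 + 6) / 42 = 9.17, so 9 columns fit.

9 columns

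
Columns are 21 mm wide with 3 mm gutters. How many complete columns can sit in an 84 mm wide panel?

3 columns: 3·21 + 2·3 = 69 mm ≤ 84.
4 columns: 93 mm > 84. So 3.

3 columns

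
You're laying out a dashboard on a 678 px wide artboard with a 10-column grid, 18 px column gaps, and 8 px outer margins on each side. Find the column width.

50 px

Take off 16 px of margins, leaving 662 px.
10 columns + 9 column gaps: 10c + 9·18 = 662.
10c = 662 − 162 = 500, so c = 50 px.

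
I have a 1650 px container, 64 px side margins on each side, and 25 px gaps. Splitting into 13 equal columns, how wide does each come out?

94 px

Inside the margins: 1650 − 128 = 1522 px.
13c + 12·25 = 1522 → 13c = 1222 → c = 94 px.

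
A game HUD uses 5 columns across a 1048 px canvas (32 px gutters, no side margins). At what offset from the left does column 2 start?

216 px

1048 − 4·32 = 920; ÷5 gives c = 184 px.
No margin, so column 2 starts at 1·(column + gutter) = 1·216 = 216 px.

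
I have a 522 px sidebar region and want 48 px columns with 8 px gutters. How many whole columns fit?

9 columns

k columns need k·48 + (k−1)·8 = k·56 − 8.
k·56 − 8 ≤ 522 → k ≤ 530 / 56 ≈ 9.46, so k = 9.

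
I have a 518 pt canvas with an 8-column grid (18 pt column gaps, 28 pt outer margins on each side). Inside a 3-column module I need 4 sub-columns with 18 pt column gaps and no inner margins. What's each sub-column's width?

27 pt

Outer content = 518 − 2·28 = 462 pt.
8 columns + 7 column gaps: 8c + 7·18 = 462.
8c = 462 − 126 = 336, so c = 42 pt.
3 columns plus 2 column gaps: 126 + 36 = 162 pt.
4 columns + 3 column gaps: 4d + 3·18 = 162.
4d = 162 − 54 = 108, so d = 27 pt.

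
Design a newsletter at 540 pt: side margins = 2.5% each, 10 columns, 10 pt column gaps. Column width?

Margins: 2.5% × 540 = 13.5 pt each, so content = 540 − 27 = 513 pt.
10c + 9·10 = 513 → 10c = 423 → c = 42.3 pt.

42.3 pt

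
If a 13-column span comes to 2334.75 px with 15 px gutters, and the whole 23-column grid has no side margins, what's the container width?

4142.25 px

13 columns + 12 gutters: 13c + 12·15 = 2334.75.
13c = 2334.75 − 180 = 2154.75, so c = 165.75 px.
Container = 23·165.75 + 22·15 = 3812.25 + 330 = 4142.25 px.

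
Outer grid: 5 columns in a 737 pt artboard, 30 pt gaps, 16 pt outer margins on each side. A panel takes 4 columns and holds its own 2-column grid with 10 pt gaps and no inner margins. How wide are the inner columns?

274 pt

Take off 32 pt of margins, leaving 705 pt.
5c + 4·30 = 705 → 5c = 585 → c = 117 pt.
Span of 4: 4·117 + 3·30 = 468 + 90 = 558 pt.
558 − 1·10 = 548; ÷2 gives d = 274 pt.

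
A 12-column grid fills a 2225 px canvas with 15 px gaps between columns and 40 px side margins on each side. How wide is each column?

Inside the margins: 2225 − 80 = 2145 px.
Subtracting 11 gaps of 15 leaves 1980 for 12 columns, so c = 165 px.

165 px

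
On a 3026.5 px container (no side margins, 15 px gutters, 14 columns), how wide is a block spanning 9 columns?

1940.25 px

14c + 13·15 = 3026.5 → 14c = 2831.5 → c = 202.25 px.
9-column span = 9·202.25 + 8·15 = 1940.25 px.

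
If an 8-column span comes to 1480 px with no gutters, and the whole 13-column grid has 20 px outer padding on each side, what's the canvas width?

With no gutters, each column is 1480/8 = 185 px.
Summing: 40 + 2405 = 2445 px.

2445 px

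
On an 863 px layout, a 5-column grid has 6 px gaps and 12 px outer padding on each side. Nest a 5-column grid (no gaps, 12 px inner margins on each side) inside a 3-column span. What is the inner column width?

Take off 24 px of margins, leaving 839 px.
5 columns + 4 gaps: 5c + 4·6 = 839.
5c = 839 − 24 = 815, so c = 163 px.
Span of 3: 3·163 + 2·6 = 489 + 12 = 501 px.
Inner content = 501 − 2·12 = 477 px.
5d = 477 → d = 95.4 px.

95.4 px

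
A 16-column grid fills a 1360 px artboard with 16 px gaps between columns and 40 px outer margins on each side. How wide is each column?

65 px

Take off 80 px of margins, leaving 1280 px.
16 columns + 15 gaps: 16c + 15·16 = 1280.
16c = 1280 − 240 = 1040, so c = 65 px.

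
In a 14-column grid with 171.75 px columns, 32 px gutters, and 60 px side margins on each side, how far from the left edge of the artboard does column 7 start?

Column 7 starts at margin + 6·(column + gutter) = 60 + 6·203.75 = 1282.5 px.

1282.5 px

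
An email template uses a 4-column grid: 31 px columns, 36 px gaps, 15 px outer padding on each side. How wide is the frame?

Frame = 2·15 + 4·31 + 3·36 = 30 + 124 + 108 = 262 px.

262 px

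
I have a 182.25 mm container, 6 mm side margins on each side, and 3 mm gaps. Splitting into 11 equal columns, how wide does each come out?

12.75 mm

Inside the margins: 182.25 − 12 = 170.25 mm.
11 columns + 10 gaps: 11c + 10·3 = 170.25.
11c = 170.25 − 30 = 140.25, so c = 12.75 mm.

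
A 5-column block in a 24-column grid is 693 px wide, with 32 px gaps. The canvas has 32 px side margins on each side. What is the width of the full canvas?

3512 px

Subtracting 4 gaps of 32 leaves 565 for 5 columns, so c = 113 px.
Total width: 2·32 + 24·113 + 23·32 = 3512 px.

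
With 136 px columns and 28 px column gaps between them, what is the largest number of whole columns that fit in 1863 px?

11 columns

k columns need k·136 + (k−1)·28 = k·164 − 28.
k·164 − 28 ≤ 1863 → k ≤ 1891 / 164 ≈ 11.53, so k = 11.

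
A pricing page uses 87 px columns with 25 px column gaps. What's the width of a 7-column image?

759 px

Span of 7: 7·87 + 6·25 = 609 + 150 = 759 px.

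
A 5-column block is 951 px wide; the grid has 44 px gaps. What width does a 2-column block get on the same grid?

354 px

5c + 4·44 = 951 → 5c = 775 → c = 155 px.
Span of 2: 2·155 + 1·44 = 310 + 44 = 354 px.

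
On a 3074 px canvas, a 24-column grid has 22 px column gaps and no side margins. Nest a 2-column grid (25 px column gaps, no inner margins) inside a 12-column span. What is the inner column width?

750.5 px

3074 − 23·22 = 2568; ÷24 gives c = 107 px.
12 columns plus 11 column gaps: 1284 + 242 = 1526 px.
2 columns + 1 column gap: 2d + 1·25 = 1526.
2d = 1526 − 25 = 1501, so d = 750.5 px.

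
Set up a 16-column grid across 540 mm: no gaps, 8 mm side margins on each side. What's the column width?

32.75 mm

Content width = 540 − 2·8 = 524 mm.
16c = 524 → c = 32.75 mm.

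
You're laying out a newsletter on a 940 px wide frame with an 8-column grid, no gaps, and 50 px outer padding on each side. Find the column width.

Content width = 940 − 2·50 = 840 px.
8c = 840 → c = 105 px.

105 px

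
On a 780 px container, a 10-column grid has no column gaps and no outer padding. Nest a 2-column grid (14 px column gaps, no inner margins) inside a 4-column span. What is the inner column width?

149 px

780 / 10 = 78 px per column.
With no column gaps, 4 columns span 4·78 = 312 px.
Subtracting 1 column gap of 14 leaves 298 for 2 columns, so d = 149 px.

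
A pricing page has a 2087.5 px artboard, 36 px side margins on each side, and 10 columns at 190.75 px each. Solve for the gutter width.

12 px

Take off 72 px of margins, leaving 2015.5 px.
10 columns take 10·190.75 = 1907.5 px; remaining 108 splits into 9 gutters.
g = 108 / 9 = 12 px.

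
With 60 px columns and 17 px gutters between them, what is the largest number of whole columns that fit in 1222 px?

16 columns

Each extra column adds 60 + 17 = 77 px.
(1222 + 17) / 77 = 16.09, so 16 columns fit.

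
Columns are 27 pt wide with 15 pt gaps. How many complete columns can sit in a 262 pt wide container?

k columns need k·27 + (k−1)·15 = k·42 − 15.
k·42 − 15 ≤ 262 → k ≤ 277 / 42 ≈ 6.60, so k = 6.

6 columns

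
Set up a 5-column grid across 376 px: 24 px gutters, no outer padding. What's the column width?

56 px

376 − 4·24 = 280; ÷5 gives c = 56 px.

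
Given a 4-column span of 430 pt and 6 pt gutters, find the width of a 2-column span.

212 pt

4 columns + 3 gutters: 4c + 3·6 = 430.
4c = 430 − 18 = 412, so c = 103 pt.
2-column span = 2·103 + 1·6 = 212 pt.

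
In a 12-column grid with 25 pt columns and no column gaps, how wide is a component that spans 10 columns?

With no column gaps, 10 columns span 10·25 = 250 pt.

250 pt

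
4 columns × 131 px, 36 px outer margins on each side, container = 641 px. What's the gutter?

15 px

Content width = 641 − 2·36 = 569 px.
Columns use 524 px, leaving 45 px across 3 gutters = 15 px each.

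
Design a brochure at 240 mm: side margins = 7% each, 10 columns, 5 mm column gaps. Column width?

Margins: 7% × 240 = 16.8 mm each, so content = 240 − 33.6 = 206.4 mm.
10 columns + 9 column gaps: 10c + 9·5 = 206.4.
10c = 206.4 − 45 = 161.4, so c = 16.14 mm.

16.14 mm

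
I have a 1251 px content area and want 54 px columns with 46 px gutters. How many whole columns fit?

12 columns: 12·54 + 11·46 = 1154 px ≤ 1251.
13 columns: 1254 px > 1251. So 12.

12 columns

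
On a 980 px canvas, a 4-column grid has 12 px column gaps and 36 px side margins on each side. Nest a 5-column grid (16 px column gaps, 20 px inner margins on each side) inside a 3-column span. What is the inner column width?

114.8 px

Outer content = 980 − 2·36 = 908 px.
4 columns + 3 column gaps: 4c + 3·12 = 908.
4c = 908 − 36 = 872, so c = 218 px.
3-column span = 3·218 + 2·12 = 678 px.
Inner content = 678 − 2·20 = 638 px.
5 columns + 4 column gaps: 5d + 4·16 = 638.
5d = 638 − 64 = 574, so d = 114.8 px.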